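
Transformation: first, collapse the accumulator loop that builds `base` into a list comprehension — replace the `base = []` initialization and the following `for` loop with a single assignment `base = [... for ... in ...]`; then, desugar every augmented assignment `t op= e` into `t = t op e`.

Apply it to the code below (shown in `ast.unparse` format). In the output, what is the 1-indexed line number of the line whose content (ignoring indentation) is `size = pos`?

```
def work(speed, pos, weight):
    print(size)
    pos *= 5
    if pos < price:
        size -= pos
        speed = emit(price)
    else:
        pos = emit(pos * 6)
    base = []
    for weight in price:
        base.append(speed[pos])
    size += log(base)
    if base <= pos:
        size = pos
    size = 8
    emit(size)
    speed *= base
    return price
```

Transformed code:
def work(speed, pos, weight):
    print(size)
    pos = pos * 5
    if pos < price:
        size = size - pos
        speed = emit(price)
    else:
        pos = emit(pos * 6)
    base = [speed[pos] for weight in price]
    size = size + log(base)
    if base <= pos:
        size = pos
    size = 8
    emit(size)
    speed = speed * base
    return price

12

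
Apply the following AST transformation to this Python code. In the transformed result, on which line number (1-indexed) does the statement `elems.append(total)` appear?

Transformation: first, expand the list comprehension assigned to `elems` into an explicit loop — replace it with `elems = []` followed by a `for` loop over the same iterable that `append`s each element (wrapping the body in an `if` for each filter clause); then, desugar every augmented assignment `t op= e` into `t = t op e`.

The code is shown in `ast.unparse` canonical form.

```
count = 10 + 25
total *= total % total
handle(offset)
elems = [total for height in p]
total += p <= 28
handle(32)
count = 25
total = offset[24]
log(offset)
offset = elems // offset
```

Transformed code:
count = 10 + 25
total = total * (total % total)
handle(offset)
elems = []
for height in p:
    elems.append(total)
total = total + (p <= 28)
handle(32)
count = 25
total = offset[24]
log(offset)
offset = elems // offset

6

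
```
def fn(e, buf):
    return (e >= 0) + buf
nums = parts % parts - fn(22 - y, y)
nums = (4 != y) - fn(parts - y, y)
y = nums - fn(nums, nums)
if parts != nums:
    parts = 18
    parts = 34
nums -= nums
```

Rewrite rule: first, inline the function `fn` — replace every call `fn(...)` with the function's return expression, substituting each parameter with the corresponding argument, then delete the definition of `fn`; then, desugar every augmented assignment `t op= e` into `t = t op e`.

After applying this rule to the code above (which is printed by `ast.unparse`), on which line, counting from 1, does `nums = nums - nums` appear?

7

Transformed code:
nums = parts % parts - ((22 - y >= 0) + y)
nums = (4 != y) - ((parts - y >= 0) + y)
y = nums - ((nums >= 0) + nums)
if parts != nums:
    parts = 18
    parts = 34
nums = nums - nums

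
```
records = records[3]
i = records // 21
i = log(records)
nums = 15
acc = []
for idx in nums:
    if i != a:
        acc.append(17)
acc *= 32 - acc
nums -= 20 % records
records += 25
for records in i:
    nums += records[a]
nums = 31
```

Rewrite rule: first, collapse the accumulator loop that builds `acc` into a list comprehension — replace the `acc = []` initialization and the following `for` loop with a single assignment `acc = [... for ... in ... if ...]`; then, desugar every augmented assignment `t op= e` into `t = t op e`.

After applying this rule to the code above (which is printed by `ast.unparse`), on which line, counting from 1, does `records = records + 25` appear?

8

Transformed code:
records = records[3]
i = records // 21
i = log(records)
nums = 15
acc = [17 for idx in nums if i != a]
acc = acc * (32 - acc)
nums = nums - 20 % records
records = records + 25
for records in i:
    nums = nums + records[a]
nums = 31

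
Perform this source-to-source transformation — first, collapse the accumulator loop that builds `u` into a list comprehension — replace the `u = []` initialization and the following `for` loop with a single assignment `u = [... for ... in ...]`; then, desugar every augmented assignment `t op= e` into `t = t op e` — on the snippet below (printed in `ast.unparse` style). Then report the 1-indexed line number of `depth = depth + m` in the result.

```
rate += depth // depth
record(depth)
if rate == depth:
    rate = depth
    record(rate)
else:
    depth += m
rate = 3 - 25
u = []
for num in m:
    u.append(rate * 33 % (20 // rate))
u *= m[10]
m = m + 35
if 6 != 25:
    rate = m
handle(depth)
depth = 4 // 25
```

Transformed code:
rate = rate + depth // depth
record(depth)
if rate == depth:
    rate = depth
    record(rate)
else:
    depth = depth + m
rate = 3 - 25
u = [rate * 33 % (20 // rate) for num in m]
u = u * m[10]
m = m + 35
if 6 != 25:
    rate = m
handle(depth)
depth = 4 // 25

7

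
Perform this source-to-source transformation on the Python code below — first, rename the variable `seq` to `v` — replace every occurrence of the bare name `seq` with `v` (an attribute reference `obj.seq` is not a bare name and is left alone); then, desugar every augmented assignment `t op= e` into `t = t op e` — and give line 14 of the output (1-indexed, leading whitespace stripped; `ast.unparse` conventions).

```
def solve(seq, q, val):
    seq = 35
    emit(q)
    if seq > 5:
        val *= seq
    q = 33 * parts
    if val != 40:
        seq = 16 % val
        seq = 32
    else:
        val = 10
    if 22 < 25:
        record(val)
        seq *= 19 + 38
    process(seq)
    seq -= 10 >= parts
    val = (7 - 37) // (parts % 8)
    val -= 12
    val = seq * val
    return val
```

v = v * (19 + 38)

Transformed code:
def solve(v, q, val):
    v = 35
    emit(q)
    if v > 5:
        val = val * v
    q = 33 * parts
    if val != 40:
        v = 16 % val
        v = 32
    else:
        val = 10
    if 22 < 25:
        record(val)
        v = v * (19 + 38)
    process(v)
    v = v - (10 >= parts)
    val = (7 - 37) // (parts % 8)
    val = val - 12
    val = v * val
    return val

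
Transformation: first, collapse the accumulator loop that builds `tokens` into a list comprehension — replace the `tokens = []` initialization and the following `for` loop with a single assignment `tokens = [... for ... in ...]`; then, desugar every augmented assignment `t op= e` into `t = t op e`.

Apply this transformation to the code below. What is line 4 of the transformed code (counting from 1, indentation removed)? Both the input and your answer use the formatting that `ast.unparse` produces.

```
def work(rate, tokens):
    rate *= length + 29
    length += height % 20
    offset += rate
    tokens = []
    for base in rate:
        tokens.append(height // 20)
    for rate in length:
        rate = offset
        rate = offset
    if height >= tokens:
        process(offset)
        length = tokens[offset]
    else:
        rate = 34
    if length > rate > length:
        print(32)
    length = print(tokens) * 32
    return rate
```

Transformed code:
def work(rate, tokens):
    rate = rate * (length + 29)
    length = length + height % 20
    offset = offset + rate
    tokens = [height // 20 for base in rate]
    for rate in length:
        rate = offset
        rate = offset
    if height >= tokens:
        process(offset)
        length = tokens[offset]
    else:
        rate = 34
    if length > rate > length:
        print(32)
    length = print(tokens) * 32
    return rate

offset = offset + rate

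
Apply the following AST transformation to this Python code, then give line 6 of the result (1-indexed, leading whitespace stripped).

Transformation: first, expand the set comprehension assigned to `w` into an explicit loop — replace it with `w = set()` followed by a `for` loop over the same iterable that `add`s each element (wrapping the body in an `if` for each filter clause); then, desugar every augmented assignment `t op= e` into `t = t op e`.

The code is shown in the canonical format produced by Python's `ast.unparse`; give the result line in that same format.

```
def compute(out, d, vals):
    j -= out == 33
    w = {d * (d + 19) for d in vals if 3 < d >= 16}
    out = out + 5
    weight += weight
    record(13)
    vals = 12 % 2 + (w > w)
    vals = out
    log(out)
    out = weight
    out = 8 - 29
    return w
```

w.add(d * (d + 19))

Transformed code:
def compute(out, d, vals):
    j = j - (out == 33)
    w = set()
    for d in vals:
        if 3 < d >= 16:
            w.add(d * (d + 19))
    out = out + 5
    weight = weight + weight
    record(13)
    vals = 12 % 2 + (w > w)
    vals = out
    log(out)
    out = weight
    out = 8 - 29
    return w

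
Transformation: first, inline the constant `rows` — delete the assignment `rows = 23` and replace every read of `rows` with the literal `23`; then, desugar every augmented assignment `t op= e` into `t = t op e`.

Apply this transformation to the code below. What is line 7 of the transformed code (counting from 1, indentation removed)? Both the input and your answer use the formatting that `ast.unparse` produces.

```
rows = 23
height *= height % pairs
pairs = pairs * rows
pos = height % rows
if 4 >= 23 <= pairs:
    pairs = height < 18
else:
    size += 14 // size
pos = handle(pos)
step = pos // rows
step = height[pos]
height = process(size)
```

Transformed code:
height = height * (height % pairs)
pairs = pairs * 23
pos = height % 23
if 4 >= 23 <= pairs:
    pairs = height < 18
else:
    size = size + 14 // size
pos = handle(pos)
step = pos // 23
step = height[pos]
height = process(size)

size = size + 14 // size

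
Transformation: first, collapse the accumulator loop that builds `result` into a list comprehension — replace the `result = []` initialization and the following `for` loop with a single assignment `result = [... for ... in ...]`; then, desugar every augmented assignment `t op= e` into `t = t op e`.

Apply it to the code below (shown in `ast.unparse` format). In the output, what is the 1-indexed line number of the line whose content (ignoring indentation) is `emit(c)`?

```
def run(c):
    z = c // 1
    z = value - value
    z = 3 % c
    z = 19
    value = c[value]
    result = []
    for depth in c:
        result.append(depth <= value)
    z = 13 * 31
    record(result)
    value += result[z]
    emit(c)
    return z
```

Transformed code:
def run(c):
    z = c // 1
    z = value - value
    z = 3 % c
    z = 19
    value = c[value]
    result = [depth <= value for depth in c]
    z = 13 * 31
    record(result)
    value = value + result[z]
    emit(c)
    return z

11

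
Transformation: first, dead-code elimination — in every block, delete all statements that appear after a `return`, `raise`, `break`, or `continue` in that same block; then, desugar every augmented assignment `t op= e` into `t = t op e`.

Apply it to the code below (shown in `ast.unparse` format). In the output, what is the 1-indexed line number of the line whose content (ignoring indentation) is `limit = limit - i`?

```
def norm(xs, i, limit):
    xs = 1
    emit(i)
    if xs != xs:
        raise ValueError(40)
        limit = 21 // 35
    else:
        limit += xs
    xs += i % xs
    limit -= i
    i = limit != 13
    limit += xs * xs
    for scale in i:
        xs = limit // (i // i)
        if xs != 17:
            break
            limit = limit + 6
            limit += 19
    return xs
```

9

Transformed code:
def norm(xs, i, limit):
    xs = 1
    emit(i)
    if xs != xs:
        raise ValueError(40)
    else:
        limit = limit + xs
    xs = xs + i % xs
    limit = limit - i
    i = limit != 13
    limit = limit + xs * xs
    for scale in i:
        xs = limit // (i // i)
        if xs != 17:
            break
    return xs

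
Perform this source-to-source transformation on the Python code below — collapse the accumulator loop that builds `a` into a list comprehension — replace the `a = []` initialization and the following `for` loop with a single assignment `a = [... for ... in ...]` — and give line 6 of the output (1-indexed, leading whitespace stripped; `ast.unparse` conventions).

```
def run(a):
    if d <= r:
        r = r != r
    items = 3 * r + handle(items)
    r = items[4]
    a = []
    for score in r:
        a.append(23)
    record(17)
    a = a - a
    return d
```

a = [23 for score in r]

Transformed code:
def run(a):
    if d <= r:
        r = r != r
    items = 3 * r + handle(items)
    r = items[4]
    a = [23 for score in r]
    record(17)
    a = a - a
    return d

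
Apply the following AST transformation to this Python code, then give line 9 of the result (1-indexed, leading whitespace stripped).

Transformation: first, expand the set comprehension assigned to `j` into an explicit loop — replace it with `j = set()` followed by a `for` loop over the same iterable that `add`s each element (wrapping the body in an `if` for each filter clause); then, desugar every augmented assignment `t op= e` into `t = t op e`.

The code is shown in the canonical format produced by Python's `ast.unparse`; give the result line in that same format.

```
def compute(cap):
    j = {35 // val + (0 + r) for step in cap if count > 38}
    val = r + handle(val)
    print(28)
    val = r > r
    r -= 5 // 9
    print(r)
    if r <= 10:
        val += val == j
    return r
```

Transformed code:
def compute(cap):
    j = set()
    for step in cap:
        if count > 38:
            j.add(35 // val + (0 + r))
    val = r + handle(val)
    print(28)
    val = r > r
    r = r - 5 // 9
    print(r)
    if r <= 10:
        val = val + (val == j)
    return r

r = r - 5 // 9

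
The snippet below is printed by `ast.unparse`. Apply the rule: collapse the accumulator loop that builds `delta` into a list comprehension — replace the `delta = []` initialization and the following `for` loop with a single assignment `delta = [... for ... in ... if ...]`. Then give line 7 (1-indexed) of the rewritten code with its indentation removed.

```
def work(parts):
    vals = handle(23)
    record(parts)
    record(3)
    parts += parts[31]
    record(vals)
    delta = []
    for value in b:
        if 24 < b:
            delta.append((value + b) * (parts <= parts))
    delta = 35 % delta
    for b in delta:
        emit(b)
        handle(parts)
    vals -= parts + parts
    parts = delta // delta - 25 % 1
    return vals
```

Transformed code:
def work(parts):
    vals = handle(23)
    record(parts)
    record(3)
    parts += parts[31]
    record(vals)
    delta = [(value + b) * (parts <= parts) for value in b if 24 < b]
    delta = 35 % delta
    for b in delta:
        emit(b)
        handle(parts)
    vals -= parts + parts
    parts = delta // delta - 25 % 1
    return vals

delta = [(value + b) * (parts <= parts) for value in b if 24 < b]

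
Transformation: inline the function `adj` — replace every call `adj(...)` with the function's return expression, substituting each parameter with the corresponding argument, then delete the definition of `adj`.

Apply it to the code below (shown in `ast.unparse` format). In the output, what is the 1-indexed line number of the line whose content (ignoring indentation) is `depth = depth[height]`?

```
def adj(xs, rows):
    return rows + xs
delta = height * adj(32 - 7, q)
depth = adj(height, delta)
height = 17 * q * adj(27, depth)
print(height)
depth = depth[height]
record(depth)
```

Transformed code:
delta = height * (q + (32 - 7))
depth = delta + height
height = 17 * q * (depth + 27)
print(height)
depth = depth[height]
record(depth)

5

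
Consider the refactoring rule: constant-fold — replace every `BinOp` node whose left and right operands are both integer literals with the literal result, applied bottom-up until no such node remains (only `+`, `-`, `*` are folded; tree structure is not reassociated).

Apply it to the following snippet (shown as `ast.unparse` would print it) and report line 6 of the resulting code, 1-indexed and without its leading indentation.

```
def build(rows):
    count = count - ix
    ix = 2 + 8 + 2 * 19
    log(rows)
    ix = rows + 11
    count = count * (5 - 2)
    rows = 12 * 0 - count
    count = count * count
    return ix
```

Transformed code:
def build(rows):
    count = count - ix
    ix = 48
    log(rows)
    ix = rows + 11
    count = count * 3
    rows = 0 - count
    count = count * count
    return ix

count = count * 3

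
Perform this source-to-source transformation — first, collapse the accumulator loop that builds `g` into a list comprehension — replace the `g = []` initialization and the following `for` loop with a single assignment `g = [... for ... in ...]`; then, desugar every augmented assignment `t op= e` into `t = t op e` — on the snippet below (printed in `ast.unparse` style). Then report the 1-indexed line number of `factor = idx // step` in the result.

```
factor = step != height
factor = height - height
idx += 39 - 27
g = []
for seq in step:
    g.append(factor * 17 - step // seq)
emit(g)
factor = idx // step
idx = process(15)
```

Transformed code:
factor = step != height
factor = height - height
idx = idx + (39 - 27)
g = [factor * 17 - step // seq for seq in step]
emit(g)
factor = idx // step
idx = process(15)

6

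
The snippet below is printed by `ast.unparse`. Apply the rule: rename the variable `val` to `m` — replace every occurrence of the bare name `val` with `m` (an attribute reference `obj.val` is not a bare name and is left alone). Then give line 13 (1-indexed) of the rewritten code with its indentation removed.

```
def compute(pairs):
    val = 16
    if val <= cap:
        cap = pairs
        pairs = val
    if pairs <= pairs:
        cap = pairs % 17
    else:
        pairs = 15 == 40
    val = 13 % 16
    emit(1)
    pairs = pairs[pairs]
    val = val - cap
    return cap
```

m = m - cap

Transformed code:
def compute(pairs):
    m = 16
    if m <= cap:
        cap = pairs
        pairs = m
    if pairs <= pairs:
        cap = pairs % 17
    else:
        pairs = 15 == 40
    m = 13 % 16
    emit(1)
    pairs = pairs[pairs]
    m = m - cap
    return cap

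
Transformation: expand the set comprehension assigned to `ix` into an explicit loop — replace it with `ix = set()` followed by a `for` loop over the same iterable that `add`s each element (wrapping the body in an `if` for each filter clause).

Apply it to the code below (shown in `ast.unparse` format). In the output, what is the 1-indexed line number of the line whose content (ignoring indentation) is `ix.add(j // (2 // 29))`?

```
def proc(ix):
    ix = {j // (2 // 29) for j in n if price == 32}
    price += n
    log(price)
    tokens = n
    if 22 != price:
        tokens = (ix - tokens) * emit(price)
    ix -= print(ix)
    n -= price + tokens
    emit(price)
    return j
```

Transformed code:
def proc(ix):
    ix = set()
    for j in n:
        if price == 32:
            ix.add(j // (2 // 29))
    price += n
    log(price)
    tokens = n
    if 22 != price:
        tokens = (ix - tokens) * emit(price)
    ix -= print(ix)
    n -= price + tokens
    emit(price)
    return j

5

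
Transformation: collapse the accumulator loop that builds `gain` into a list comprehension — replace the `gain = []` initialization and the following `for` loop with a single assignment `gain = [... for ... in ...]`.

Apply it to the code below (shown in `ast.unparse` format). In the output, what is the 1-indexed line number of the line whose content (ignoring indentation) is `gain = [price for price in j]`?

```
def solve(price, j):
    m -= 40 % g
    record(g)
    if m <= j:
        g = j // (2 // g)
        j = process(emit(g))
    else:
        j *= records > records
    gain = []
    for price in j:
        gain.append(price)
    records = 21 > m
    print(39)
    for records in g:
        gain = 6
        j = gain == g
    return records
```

9

Transformed code:
def solve(price, j):
    m -= 40 % g
    record(g)
    if m <= j:
        g = j // (2 // g)
        j = process(emit(g))
    else:
        j *= records > records
    gain = [price for price in j]
    records = 21 > m
    print(39)
    for records in g:
        gain = 6
        j = gain == g
    return records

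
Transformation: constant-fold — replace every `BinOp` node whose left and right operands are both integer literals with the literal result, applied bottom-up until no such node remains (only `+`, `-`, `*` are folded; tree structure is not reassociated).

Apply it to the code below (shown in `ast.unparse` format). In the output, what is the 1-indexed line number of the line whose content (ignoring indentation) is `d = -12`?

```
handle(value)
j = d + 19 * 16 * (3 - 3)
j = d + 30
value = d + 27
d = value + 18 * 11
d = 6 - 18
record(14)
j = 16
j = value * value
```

6

Transformed code:
handle(value)
j = d + 0
j = d + 30
value = d + 27
d = value + 198
d = -12
record(14)
j = 16
j = value * value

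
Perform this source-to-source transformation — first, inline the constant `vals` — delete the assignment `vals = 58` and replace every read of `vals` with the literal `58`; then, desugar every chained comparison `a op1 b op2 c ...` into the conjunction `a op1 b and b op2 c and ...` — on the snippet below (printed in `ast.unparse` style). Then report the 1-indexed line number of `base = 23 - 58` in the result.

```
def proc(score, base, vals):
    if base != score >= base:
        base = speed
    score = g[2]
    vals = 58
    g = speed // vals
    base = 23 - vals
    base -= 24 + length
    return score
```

6

Transformed code:
def proc(score, base, vals):
    if base != score and score >= base:
        base = speed
    score = g[2]
    g = speed // 58
    base = 23 - 58
    base -= 24 + length
    return score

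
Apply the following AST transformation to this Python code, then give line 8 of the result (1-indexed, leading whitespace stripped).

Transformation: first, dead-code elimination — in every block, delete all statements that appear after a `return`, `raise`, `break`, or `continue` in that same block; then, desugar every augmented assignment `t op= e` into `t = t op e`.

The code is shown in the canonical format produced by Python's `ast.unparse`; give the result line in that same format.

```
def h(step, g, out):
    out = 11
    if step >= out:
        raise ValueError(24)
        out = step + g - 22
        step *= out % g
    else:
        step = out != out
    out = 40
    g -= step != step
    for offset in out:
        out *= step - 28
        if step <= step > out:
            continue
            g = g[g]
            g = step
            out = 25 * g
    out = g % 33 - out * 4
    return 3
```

g = g - (step != step)

Transformed code:
def h(step, g, out):
    out = 11
    if step >= out:
        raise ValueError(24)
    else:
        step = out != out
    out = 40
    g = g - (step != step)
    for offset in out:
        out = out * (step - 28)
        if step <= step > out:
            continue
    out = g % 33 - out * 4
    return 3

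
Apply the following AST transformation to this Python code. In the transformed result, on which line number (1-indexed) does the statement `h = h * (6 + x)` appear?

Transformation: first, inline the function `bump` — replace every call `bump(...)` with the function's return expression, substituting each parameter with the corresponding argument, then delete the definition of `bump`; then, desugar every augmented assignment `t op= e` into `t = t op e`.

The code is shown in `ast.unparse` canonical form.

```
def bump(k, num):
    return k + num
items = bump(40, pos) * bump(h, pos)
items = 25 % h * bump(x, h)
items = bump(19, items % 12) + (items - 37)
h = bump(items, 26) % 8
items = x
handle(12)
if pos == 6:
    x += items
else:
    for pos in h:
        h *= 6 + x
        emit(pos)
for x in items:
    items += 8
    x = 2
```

11

Transformed code:
items = (40 + pos) * (h + pos)
items = 25 % h * (x + h)
items = 19 + items % 12 + (items - 37)
h = (items + 26) % 8
items = x
handle(12)
if pos == 6:
    x = x + items
else:
    for pos in h:
        h = h * (6 + x)
        emit(pos)
for x in items:
    items = items + 8
    x = 2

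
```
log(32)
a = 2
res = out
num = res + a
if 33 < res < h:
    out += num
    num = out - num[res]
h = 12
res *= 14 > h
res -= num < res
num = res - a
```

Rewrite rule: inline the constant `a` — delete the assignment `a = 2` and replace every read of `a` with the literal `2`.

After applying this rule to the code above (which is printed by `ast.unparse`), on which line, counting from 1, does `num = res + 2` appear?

3

Transformed code:
log(32)
res = out
num = res + 2
if 33 < res < h:
    out += num
    num = out - num[res]
h = 12
res *= 14 > h
res -= num < res
num = res - 2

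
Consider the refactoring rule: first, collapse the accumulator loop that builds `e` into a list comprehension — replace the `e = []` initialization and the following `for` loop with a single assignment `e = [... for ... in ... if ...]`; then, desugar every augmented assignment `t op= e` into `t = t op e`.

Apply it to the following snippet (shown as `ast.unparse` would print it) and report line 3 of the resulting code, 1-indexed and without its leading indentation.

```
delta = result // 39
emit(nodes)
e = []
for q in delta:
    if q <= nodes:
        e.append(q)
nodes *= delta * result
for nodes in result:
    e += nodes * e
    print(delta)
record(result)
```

Transformed code:
delta = result // 39
emit(nodes)
e = [q for q in delta if q <= nodes]
nodes = nodes * (delta * result)
for nodes in result:
    e = e + nodes * e
    print(delta)
record(result)

e = [q for q in delta if q <= nodes]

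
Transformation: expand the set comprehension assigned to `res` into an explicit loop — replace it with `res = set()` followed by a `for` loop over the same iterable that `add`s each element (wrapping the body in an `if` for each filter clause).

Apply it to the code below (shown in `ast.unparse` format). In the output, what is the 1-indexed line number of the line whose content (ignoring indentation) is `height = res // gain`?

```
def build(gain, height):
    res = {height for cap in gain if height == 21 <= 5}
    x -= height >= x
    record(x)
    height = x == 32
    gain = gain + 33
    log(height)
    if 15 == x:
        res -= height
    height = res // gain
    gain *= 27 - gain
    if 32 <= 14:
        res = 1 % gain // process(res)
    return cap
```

13

Transformed code:
def build(gain, height):
    res = set()
    for cap in gain:
        if height == 21 <= 5:
            res.add(height)
    x -= height >= x
    record(x)
    height = x == 32
    gain = gain + 33
    log(height)
    if 15 == x:
        res -= height
    height = res // gain
    gain *= 27 - gain
    if 32 <= 14:
        res = 1 % gain // process(res)
    return cap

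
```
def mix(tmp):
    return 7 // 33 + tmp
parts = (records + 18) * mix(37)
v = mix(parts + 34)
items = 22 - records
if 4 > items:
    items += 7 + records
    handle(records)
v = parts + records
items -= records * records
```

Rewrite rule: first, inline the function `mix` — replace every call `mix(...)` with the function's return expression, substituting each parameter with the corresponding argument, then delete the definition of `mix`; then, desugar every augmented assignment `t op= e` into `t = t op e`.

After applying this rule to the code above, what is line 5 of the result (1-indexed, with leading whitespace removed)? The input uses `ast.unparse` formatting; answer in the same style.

Transformed code:
parts = (records + 18) * (7 // 33 + 37)
v = 7 // 33 + (parts + 34)
items = 22 - records
if 4 > items:
    items = items + (7 + records)
    handle(records)
v = parts + records
items = items - records * records

items = items + (7 + records)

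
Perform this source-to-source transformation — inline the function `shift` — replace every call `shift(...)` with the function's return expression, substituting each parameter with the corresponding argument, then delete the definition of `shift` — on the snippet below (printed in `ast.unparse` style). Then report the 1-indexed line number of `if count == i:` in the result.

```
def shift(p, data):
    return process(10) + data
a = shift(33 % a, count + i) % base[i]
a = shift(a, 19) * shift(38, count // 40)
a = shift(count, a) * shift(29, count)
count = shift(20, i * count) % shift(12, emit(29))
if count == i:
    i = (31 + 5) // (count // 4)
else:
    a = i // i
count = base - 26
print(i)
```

5

Transformed code:
a = (process(10) + (count + i)) % base[i]
a = (process(10) + 19) * (process(10) + count // 40)
a = (process(10) + a) * (process(10) + count)
count = (process(10) + i * count) % (process(10) + emit(29))
if count == i:
    i = (31 + 5) // (count // 4)
else:
    a = i // i
count = base - 26
print(i)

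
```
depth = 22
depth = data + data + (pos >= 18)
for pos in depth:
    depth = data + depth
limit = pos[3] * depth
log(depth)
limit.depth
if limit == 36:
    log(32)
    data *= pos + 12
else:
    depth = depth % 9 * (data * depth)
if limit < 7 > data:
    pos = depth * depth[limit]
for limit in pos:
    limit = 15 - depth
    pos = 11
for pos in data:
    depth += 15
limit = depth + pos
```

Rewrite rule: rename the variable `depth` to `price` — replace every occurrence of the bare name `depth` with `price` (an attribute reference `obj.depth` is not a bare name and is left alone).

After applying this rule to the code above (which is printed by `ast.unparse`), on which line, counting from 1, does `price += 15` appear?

Transformed code:
price = 22
price = data + data + (pos >= 18)
for pos in price:
    price = data + price
limit = pos[3] * price
log(price)
limit.depth
if limit == 36:
    log(32)
    data *= pos + 12
else:
    price = price % 9 * (data * price)
if limit < 7 > data:
    pos = price * price[limit]
for limit in pos:
    limit = 15 - price
    pos = 11
for pos in data:
    price += 15
limit = price + pos

19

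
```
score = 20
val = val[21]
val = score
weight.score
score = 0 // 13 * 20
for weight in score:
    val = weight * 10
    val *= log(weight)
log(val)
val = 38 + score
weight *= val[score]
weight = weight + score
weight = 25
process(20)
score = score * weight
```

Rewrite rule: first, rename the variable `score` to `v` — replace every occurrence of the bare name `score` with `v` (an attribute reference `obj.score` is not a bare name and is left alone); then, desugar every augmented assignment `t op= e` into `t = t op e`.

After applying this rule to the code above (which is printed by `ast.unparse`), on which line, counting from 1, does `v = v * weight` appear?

Transformed code:
v = 20
val = val[21]
val = v
weight.score
v = 0 // 13 * 20
for weight in v:
    val = weight * 10
    val = val * log(weight)
log(val)
val = 38 + v
weight = weight * val[v]
weight = weight + v
weight = 25
process(20)
v = v * weight

15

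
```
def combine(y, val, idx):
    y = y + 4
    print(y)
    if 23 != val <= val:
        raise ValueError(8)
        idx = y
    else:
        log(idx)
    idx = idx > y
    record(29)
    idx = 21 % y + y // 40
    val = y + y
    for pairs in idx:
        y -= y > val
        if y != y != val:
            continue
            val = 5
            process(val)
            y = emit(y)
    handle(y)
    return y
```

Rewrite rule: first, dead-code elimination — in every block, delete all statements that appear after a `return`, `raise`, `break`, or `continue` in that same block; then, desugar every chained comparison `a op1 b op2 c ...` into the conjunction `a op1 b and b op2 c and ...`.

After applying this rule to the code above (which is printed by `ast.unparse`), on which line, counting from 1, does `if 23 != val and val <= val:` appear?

4

Transformed code:
def combine(y, val, idx):
    y = y + 4
    print(y)
    if 23 != val and val <= val:
        raise ValueError(8)
    else:
        log(idx)
    idx = idx > y
    record(29)
    idx = 21 % y + y // 40
    val = y + y
    for pairs in idx:
        y -= y > val
        if y != y and y != val:
            continue
    handle(y)
    return y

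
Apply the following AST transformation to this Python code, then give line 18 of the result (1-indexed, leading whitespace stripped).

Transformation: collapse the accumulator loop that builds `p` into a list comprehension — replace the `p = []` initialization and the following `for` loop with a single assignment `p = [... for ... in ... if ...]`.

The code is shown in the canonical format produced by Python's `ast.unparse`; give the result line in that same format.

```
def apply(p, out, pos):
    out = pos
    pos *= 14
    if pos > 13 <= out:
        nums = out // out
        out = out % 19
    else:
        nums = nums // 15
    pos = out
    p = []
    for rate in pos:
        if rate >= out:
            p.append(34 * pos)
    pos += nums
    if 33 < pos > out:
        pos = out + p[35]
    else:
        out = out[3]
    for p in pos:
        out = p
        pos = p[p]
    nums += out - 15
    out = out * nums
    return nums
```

Transformed code:
def apply(p, out, pos):
    out = pos
    pos *= 14
    if pos > 13 <= out:
        nums = out // out
        out = out % 19
    else:
        nums = nums // 15
    pos = out
    p = [34 * pos for rate in pos if rate >= out]
    pos += nums
    if 33 < pos > out:
        pos = out + p[35]
    else:
        out = out[3]
    for p in pos:
        out = p
        pos = p[p]
    nums += out - 15
    out = out * nums
    return nums

pos = p[p]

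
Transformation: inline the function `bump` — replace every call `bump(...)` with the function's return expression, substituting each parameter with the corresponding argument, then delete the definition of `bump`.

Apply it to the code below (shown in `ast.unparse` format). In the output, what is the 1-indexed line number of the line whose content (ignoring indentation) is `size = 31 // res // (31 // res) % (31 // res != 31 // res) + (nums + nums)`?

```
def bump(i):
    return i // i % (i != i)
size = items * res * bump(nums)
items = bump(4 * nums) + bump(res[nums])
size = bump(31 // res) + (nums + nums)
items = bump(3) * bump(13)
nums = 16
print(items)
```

3

Transformed code:
size = items * res * (nums // nums % (nums != nums))
items = 4 * nums // (4 * nums) % (4 * nums != 4 * nums) + res[nums] // res[nums] % (res[nums] != res[nums])
size = 31 // res // (31 // res) % (31 // res != 31 // res) + (nums + nums)
items = 3 // 3 % (3 != 3) * (13 // 13 % (13 != 13))
nums = 16
print(items)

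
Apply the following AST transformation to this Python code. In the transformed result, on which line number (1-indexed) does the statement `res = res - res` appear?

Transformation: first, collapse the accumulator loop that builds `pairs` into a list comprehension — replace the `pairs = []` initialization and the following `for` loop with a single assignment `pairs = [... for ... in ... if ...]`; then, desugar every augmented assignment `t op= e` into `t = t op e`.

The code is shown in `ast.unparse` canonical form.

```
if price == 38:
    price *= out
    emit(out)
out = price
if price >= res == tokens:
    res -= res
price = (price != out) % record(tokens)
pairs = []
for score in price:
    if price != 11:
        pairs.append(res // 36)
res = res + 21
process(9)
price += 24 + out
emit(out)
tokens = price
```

6

Transformed code:
if price == 38:
    price = price * out
    emit(out)
out = price
if price >= res == tokens:
    res = res - res
price = (price != out) % record(tokens)
pairs = [res // 36 for score in price if price != 11]
res = res + 21
process(9)
price = price + (24 + out)
emit(out)
tokens = price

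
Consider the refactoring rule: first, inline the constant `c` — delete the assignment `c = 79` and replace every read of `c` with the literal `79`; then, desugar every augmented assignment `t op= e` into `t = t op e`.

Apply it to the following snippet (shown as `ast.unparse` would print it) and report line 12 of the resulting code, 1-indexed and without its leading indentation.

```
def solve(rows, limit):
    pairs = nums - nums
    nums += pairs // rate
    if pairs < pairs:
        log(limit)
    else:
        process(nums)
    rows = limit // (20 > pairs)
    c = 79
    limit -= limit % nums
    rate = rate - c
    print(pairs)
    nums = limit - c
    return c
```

Transformed code:
def solve(rows, limit):
    pairs = nums - nums
    nums = nums + pairs // rate
    if pairs < pairs:
        log(limit)
    else:
        process(nums)
    rows = limit // (20 > pairs)
    limit = limit - limit % nums
    rate = rate - 79
    print(pairs)
    nums = limit - 79
    return 79

nums = limit - 79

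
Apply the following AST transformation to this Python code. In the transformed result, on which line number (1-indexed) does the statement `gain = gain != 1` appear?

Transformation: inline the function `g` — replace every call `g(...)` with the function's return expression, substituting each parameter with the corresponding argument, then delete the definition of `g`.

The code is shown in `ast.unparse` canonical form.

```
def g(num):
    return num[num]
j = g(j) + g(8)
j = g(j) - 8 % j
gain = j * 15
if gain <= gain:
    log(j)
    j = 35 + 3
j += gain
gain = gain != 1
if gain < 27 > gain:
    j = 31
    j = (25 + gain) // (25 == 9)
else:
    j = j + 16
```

Transformed code:
j = j[j] + 8[8]
j = j[j] - 8 % j
gain = j * 15
if gain <= gain:
    log(j)
    j = 35 + 3
j += gain
gain = gain != 1
if gain < 27 > gain:
    j = 31
    j = (25 + gain) // (25 == 9)
else:
    j = j + 16

8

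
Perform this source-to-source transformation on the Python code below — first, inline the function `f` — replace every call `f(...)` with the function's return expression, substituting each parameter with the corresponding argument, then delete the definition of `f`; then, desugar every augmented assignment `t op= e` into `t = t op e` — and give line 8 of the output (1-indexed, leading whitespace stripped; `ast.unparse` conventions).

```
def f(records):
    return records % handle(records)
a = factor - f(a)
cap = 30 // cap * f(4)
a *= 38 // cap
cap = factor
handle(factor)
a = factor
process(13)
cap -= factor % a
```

Transformed code:
a = factor - a % handle(a)
cap = 30 // cap * (4 % handle(4))
a = a * (38 // cap)
cap = factor
handle(factor)
a = factor
process(13)
cap = cap - factor % a

cap = cap - factor % a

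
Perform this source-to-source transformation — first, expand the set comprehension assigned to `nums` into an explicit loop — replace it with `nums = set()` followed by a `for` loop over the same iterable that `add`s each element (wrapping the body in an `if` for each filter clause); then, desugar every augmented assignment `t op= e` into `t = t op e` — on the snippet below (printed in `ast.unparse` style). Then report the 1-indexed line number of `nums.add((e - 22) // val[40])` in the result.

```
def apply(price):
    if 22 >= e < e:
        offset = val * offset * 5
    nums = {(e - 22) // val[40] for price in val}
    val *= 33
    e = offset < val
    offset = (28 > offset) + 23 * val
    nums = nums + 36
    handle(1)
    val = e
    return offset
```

6

Transformed code:
def apply(price):
    if 22 >= e < e:
        offset = val * offset * 5
    nums = set()
    for price in val:
        nums.add((e - 22) // val[40])
    val = val * 33
    e = offset < val
    offset = (28 > offset) + 23 * val
    nums = nums + 36
    handle(1)
    val = e
    return offset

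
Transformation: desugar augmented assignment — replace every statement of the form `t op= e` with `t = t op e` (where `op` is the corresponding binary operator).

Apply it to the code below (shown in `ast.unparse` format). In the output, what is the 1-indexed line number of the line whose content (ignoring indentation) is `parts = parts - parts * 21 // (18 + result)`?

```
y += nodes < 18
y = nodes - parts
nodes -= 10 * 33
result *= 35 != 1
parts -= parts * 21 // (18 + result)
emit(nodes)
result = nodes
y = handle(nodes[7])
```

Transformed code:
y = y + (nodes < 18)
y = nodes - parts
nodes = nodes - 10 * 33
result = result * (35 != 1)
parts = parts - parts * 21 // (18 + result)
emit(nodes)
result = nodes
y = handle(nodes[7])

5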